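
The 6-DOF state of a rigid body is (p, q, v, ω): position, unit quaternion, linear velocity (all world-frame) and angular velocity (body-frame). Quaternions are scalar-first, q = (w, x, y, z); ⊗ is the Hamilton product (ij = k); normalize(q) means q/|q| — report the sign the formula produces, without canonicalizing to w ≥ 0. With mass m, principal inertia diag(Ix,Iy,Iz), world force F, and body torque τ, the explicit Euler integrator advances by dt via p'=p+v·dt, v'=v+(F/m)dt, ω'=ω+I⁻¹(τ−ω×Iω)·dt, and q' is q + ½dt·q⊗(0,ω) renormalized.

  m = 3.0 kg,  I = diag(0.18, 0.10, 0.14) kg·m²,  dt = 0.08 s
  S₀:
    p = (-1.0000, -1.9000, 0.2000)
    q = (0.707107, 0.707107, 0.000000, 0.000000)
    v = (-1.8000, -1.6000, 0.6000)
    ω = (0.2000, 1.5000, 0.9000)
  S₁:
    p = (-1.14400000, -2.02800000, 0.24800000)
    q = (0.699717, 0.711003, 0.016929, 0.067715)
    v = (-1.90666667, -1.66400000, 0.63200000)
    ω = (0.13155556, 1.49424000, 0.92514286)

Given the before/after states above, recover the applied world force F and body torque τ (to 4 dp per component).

Δv = v₁−v₀ = (-0.10666667, -0.06400000, 0.03200000)
applied force F = (-4.0000, -2.4000, 1.2000)
ω₁ − ω₀ = (-0.06844444, -0.00576000, 0.02514286)
ω₀×(Iω₀) = (0.0540, 0.0072, -0.0240)
I·α + gyro = (-0.1000, 0.0000, 0.0200)

F = (-4.0000, -2.4000, 1.2000)
τ = (-0.1000, 0.0000, 0.0200)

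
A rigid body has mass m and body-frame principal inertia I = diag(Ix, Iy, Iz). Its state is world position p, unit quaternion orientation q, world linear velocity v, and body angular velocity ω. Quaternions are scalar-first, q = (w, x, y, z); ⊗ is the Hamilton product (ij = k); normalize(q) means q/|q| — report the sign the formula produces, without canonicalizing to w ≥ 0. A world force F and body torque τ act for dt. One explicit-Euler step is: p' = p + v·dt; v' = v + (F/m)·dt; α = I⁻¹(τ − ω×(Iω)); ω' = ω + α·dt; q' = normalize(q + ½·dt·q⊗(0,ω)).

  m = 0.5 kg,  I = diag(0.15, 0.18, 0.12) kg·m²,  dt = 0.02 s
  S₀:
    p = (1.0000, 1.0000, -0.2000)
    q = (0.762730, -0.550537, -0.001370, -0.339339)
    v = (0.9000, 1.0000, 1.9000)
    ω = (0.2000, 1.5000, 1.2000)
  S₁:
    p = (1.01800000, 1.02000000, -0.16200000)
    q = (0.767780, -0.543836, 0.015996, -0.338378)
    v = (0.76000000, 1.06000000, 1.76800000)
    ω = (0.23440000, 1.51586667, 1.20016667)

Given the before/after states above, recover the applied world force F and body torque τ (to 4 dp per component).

F = (-3.5000, 1.5000, -3.3000)
τ = (0.1500, 0.1500, 0.0100)

ω₁ − ω₀ = (0.03440000, 0.01586667, 0.00016667)
applied torque τ = (0.1500, 0.1500, 0.0100)
velocity change Δv = (-0.14000000, 0.06000000, -0.13200000)
m·(v₁−v₀)/dt = (-3.5000, 1.5000, -3.3000)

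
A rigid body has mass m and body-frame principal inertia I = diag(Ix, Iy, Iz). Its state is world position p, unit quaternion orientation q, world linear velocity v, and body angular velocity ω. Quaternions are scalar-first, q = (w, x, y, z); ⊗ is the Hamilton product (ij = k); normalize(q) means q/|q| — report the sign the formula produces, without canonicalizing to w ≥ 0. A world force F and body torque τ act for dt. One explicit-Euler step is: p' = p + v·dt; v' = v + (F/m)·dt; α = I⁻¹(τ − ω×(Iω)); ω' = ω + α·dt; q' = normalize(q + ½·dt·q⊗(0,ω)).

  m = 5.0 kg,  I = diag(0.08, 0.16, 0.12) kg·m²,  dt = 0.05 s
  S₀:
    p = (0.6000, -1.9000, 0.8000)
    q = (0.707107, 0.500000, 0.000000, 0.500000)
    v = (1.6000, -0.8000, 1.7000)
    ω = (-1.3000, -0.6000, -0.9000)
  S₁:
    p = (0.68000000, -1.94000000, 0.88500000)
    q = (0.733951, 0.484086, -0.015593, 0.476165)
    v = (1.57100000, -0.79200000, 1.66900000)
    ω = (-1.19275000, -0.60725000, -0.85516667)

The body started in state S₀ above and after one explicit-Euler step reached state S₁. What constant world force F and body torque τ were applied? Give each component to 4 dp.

v₁ − v₀ = (-0.02900000, 0.00800000, -0.03100000)
m·(v₁−v₀)/dt = (-2.9000, 0.8000, -3.1000)
ω₁ − ω₀ = (0.10725000, -0.00725000, 0.04483333)
I·α + gyro = (0.1500, -0.0700, 0.1700)

F = (-2.9000, 0.8000, -3.1000)
τ = (0.1500, -0.0700, 0.1700)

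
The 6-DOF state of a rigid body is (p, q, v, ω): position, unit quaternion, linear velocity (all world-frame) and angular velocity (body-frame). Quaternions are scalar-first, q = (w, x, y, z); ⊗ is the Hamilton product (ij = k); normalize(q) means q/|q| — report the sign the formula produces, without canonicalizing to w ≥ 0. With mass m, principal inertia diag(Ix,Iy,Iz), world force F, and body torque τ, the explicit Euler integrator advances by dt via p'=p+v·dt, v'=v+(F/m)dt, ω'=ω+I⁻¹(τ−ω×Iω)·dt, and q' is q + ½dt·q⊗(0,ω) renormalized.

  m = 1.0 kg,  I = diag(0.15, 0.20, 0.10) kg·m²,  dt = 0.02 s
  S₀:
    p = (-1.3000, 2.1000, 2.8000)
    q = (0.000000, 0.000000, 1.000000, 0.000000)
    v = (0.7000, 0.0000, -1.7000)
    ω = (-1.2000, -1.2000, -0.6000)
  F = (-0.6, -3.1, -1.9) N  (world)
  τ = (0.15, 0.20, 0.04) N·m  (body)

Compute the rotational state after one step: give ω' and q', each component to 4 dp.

gyro term ω×Iω = (-0.0720, 0.0360, 0.0720)
(τ − ω×Iω)/I = (1.4800, 0.8200, -0.3200)
ω' = ω + α·dt = (-1.1704, -1.1836, -0.6064)
2q̇ = q⊗(0,ω) = (1.2000000, -0.6000000, 0.0000000, 1.2000000)
updated quaternion q' = (0.0120, -0.0060, 0.9998, 0.0120)

ω' = (-1.1704, -1.1836, -0.6064)
q' = (0.0120, -0.0060, 0.9998, 0.0120)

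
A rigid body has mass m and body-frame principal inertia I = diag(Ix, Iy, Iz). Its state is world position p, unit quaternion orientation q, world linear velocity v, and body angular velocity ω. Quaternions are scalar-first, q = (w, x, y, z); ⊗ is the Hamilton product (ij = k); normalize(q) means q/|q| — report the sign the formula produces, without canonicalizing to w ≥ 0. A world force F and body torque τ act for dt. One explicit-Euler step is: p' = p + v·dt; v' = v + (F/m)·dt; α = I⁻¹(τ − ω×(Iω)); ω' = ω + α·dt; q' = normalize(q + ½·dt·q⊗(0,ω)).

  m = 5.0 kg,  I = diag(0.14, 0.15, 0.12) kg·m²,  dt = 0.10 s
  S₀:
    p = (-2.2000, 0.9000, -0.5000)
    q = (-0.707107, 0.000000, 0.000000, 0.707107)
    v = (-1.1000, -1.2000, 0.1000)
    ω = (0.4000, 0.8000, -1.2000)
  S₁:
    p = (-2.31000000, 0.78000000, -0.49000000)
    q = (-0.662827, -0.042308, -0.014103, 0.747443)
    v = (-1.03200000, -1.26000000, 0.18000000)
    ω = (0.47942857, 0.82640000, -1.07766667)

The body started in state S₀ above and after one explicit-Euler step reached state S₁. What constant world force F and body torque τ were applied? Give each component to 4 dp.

velocity change Δv = (0.06800000, -0.06000000, 0.08000000)
F = m·Δv/dt = (3.4000, -3.0000, 4.0000)
Δω = ω₁−ω₀ = (0.07942857, 0.02640000, 0.12233333)
precession coupling = (0.0288, -0.0096, 0.0032)
τ = I·(Δω/dt) + ω₀×(Iω₀) = (0.1400, 0.0300, 0.1500)

F = (3.4000, -3.0000, 4.0000)
τ = (0.1400, 0.0300, 0.1500)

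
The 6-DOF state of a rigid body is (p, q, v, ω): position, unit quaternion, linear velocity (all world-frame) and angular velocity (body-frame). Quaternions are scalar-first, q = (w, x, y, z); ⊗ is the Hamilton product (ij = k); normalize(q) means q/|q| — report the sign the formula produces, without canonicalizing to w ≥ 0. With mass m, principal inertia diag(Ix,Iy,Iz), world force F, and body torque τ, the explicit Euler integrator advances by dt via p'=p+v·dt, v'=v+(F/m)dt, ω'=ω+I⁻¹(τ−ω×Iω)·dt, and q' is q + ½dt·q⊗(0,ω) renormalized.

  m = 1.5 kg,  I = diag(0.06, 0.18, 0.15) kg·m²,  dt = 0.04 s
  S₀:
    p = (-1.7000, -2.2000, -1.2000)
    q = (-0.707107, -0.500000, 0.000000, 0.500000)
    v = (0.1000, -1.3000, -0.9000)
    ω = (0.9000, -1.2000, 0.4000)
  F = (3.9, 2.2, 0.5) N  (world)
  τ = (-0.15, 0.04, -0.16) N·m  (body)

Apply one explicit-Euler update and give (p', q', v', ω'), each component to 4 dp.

p' = (-1.6960, -2.2520, -1.2360)
q' = (-0.7018, -0.5005, 0.0300, 0.5061)
v' = (0.2040, -1.2413, -0.8867)
ω' = (0.7904, -1.1839, 0.3919)

p' = p + v·dt = (-1.6960, -2.2520, -1.2360)
v + (F/m)dt = (0.2040, -1.2413, -0.8867)
ω×(Iω) gyroscopic = (0.0144, -0.0324, -0.1296)
angular accel α = (-2.7400, 0.4022, -0.2027)
new body rate ω' = (0.7904, -1.1839, 0.3919)
2q̇ = q⊗(0,ω) = (0.2500000, -0.0363963, 1.4985284, 0.3171572)
q' = normalize(q + ½dt·q⊗(0,ω)) = (-0.7018, -0.5005, 0.0300, 0.5061)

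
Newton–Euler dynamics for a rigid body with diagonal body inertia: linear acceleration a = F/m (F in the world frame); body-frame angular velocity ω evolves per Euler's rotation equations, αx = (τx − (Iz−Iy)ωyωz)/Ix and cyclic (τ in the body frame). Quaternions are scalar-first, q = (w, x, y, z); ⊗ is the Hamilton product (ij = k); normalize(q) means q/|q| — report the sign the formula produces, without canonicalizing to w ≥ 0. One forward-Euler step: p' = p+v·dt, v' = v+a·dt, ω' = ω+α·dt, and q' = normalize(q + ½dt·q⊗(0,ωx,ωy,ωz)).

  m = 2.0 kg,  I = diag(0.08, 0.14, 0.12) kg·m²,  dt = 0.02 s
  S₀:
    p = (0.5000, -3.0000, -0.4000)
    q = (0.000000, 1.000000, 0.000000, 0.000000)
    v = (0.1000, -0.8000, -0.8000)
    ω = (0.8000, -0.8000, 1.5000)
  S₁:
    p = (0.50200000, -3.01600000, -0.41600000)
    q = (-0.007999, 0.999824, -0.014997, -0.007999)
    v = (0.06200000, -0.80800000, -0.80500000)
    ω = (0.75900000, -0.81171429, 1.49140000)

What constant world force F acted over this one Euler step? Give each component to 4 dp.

F = (-3.8000, -0.8000, -0.5000)

Δv = v₁−v₀ = (-0.03800000, -0.00800000, -0.00500000)
m·(v₁−v₀)/dt = (-3.8000, -0.8000, -0.5000)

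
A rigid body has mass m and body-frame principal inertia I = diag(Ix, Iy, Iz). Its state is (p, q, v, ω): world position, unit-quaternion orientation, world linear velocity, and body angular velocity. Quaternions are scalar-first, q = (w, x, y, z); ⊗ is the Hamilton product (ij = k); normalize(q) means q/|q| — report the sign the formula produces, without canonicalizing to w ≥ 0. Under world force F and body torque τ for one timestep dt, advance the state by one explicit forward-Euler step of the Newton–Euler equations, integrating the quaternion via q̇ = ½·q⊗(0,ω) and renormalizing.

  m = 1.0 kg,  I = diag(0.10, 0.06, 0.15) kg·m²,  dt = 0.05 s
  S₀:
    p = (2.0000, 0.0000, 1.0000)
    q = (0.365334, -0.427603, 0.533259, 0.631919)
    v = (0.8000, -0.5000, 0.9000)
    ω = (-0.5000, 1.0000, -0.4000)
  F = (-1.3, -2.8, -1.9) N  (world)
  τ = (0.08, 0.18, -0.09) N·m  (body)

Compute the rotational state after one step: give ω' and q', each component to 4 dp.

α = I⁻¹(τ − ω×Iω) = (1.1600, 3.1667, -0.7333)
ω + α·dt = (-0.4420, 1.1583, -0.4367)
Hamilton product q⊗(0,ω) = (-0.4942929, -1.0278896, -0.1216667, -0.3071071)
q' = normalize(q + ½dt·q⊗(0,ω)) = (0.3528, -0.4531, 0.5300, 0.6240)

ω' = (-0.4420, 1.1583, -0.4367)
q' = (0.3528, -0.4531, 0.5300, 0.6240)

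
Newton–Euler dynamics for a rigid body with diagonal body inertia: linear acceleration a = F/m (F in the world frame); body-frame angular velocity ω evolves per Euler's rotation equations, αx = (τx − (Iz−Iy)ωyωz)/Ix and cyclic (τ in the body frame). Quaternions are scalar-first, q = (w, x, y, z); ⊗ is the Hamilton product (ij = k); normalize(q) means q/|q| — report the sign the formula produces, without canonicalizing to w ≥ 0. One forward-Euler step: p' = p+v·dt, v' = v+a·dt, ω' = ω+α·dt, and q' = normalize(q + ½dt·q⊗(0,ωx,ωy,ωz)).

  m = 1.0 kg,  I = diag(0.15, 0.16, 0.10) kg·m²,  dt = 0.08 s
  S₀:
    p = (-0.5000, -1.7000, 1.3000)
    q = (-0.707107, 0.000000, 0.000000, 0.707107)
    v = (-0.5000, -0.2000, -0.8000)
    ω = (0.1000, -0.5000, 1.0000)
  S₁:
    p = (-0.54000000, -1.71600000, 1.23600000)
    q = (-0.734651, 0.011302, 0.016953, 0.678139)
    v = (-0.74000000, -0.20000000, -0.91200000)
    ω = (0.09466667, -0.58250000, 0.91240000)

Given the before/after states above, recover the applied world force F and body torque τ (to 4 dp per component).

F = (-3.0000, 0.0000, -1.4000)
τ = (0.0200, -0.1600, -0.1100)

Δv = v₁−v₀ = (-0.24000000, 0.00000000, -0.11200000)
m·(v₁−v₀)/dt = (-3.0000, 0.0000, -1.4000)
ω₁ − ω₀ = (-0.00533333, -0.08250000, -0.08760000)
ω₀×(Iω₀) = (0.0300, 0.0050, -0.0005)
τ = I·(Δω/dt) + ω₀×(Iω₀) = (0.0200, -0.1600, -0.1100)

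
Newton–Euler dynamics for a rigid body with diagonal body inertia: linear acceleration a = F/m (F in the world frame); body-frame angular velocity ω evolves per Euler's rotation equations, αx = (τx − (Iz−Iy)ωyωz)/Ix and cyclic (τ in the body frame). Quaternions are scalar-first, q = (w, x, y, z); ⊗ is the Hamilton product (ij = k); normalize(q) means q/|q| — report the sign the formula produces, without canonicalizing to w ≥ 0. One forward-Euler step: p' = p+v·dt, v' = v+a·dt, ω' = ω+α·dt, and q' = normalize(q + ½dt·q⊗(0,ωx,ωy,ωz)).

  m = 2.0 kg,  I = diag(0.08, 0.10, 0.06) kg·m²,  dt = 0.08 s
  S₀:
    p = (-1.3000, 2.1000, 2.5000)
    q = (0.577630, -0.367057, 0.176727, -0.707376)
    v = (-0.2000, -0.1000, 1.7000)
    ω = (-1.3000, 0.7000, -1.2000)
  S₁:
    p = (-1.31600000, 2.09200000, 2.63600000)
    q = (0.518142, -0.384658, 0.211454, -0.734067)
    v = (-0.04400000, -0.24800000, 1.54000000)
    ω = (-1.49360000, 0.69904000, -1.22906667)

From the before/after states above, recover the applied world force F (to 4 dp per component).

F = (3.9000, -3.7000, -4.0000)

Δv = v₁−v₀ = (0.15600000, -0.14800000, -0.16000000)
F = m·Δv/dt = (3.9000, -3.7000, -4.0000)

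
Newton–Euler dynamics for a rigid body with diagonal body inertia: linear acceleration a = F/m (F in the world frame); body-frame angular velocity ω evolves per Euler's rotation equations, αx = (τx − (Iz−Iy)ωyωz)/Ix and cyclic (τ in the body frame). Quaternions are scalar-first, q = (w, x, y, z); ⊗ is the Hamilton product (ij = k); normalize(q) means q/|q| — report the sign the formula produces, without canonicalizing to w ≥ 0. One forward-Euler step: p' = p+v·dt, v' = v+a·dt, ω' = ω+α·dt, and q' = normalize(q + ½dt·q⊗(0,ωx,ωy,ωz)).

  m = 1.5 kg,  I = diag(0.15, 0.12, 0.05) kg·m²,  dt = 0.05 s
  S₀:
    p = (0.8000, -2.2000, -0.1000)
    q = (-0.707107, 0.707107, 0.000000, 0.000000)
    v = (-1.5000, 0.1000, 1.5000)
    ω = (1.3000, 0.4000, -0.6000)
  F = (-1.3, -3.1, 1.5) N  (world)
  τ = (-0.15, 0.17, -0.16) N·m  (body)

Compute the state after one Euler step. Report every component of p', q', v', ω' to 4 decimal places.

p' = (0.7250, -2.1950, -0.0250)
q' = (-0.7296, 0.6837, 0.0035, 0.0177)
v' = (-1.5433, -0.0033, 1.5500)
ω' = (1.2444, 0.5033, -0.7444)

gyro term ω×Iω = (0.0168, -0.0780, -0.0156)
α = I⁻¹(τ − ω×Iω) = (-1.1120, 2.0667, -2.8880)
new body rate ω' = (1.2444, 0.5033, -0.7444)
2q̇ = q⊗(0,ω) = (-0.9192391, -0.9192391, 0.1414214, 0.7071070)
q' = normalize(q + ½dt·q⊗(0,ω)) = (-0.7296, 0.6837, 0.0035, 0.0177)
a = (-0.8667, -2.0667, 1.0000)
new position p' = (0.7250, -2.1950, -0.0250)
new velocity v' = (-1.5433, -0.0033, 1.5500)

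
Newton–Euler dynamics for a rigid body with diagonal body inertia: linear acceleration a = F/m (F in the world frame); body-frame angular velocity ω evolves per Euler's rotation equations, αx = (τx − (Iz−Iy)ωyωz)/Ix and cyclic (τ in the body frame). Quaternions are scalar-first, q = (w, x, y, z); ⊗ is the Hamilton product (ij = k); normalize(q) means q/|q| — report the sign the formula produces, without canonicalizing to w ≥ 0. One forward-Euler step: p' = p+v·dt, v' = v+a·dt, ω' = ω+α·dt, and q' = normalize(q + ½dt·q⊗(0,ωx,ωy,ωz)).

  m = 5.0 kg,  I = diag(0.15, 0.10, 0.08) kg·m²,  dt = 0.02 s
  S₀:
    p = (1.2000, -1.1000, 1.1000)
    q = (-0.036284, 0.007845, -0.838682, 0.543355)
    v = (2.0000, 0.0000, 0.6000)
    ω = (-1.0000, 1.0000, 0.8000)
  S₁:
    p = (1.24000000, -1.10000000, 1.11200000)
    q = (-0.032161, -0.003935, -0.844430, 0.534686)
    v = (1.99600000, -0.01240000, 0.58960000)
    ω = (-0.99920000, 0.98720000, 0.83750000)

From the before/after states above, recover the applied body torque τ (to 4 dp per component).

rate change Δω = (0.00080000, -0.01280000, 0.03750000)
precession coupling = (-0.0160, -0.0560, 0.0500)
applied torque τ = (-0.0100, -0.1200, 0.2000)

τ = (-0.0100, -0.1200, 0.2000)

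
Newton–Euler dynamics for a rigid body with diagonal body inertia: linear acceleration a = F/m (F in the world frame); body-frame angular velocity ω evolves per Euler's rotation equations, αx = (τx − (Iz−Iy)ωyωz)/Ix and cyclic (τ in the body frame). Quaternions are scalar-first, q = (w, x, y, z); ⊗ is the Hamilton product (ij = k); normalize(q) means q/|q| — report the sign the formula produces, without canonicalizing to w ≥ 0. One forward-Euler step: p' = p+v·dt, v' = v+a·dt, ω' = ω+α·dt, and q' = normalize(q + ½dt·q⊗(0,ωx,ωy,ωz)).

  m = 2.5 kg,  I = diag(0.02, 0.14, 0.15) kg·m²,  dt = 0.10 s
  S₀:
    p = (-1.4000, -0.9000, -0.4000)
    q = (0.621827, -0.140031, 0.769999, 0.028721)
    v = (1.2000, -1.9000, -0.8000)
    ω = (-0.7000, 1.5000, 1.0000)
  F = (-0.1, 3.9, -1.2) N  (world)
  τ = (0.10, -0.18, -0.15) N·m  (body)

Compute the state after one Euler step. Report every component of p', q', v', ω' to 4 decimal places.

gyro term ω×Iω = (0.0150, 0.0910, -0.1260)
α = I⁻¹(τ − ω×Iω) = (4.2500, -1.9357, -0.1600)
ω' = ω + α·dt = (-0.2750, 1.3064, 0.9840)
q⊗(0,ω) = (-1.2817412, 0.2916386, 1.0526668, 0.9507798)
updated quaternion q' = (0.5552, -0.1249, 0.8188, 0.0759)
p' = p + v·dt = (-1.2800, -1.0900, -0.4800)
v + (F/m)dt = (1.1960, -1.7440, -0.8480)

p' = (-1.2800, -1.0900, -0.4800)
q' = (0.5552, -0.1249, 0.8188, 0.0759)
v' = (1.1960, -1.7440, -0.8480)
ω' = (-0.2750, 1.3064, 0.9840)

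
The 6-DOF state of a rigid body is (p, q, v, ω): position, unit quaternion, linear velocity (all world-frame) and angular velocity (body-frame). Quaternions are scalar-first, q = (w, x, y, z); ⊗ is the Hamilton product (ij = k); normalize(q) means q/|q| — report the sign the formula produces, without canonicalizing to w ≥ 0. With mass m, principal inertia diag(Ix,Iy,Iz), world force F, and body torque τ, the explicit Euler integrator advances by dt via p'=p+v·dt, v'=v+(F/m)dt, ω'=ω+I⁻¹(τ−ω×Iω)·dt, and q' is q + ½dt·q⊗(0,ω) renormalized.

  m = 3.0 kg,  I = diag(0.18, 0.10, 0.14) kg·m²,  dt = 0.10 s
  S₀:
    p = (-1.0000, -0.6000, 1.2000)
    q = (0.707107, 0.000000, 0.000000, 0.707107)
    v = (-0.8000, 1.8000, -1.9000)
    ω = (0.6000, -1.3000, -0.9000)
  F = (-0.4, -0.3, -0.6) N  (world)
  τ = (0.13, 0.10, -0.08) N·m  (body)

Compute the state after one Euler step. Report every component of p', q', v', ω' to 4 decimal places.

angular accel α = (0.4622, 1.2160, -1.0171)
ω + α·dt = (0.6462, -1.1784, -1.0017)
q⊗(0,ω) = (0.6363963, 1.3435033, -0.4949749, -0.6363963)
q + ½dt·q⊗(0,ω), renormalized = (0.7363, 0.0669, -0.0247, 0.6729)
p' = p + v·dt = (-1.0800, -0.4200, 1.0100)
new velocity v' = (-0.8133, 1.7900, -1.9200)

p' = (-1.0800, -0.4200, 1.0100)
q' = (0.7363, 0.0669, -0.0247, 0.6729)
v' = (-0.8133, 1.7900, -1.9200)
ω' = (0.6462, -1.1784, -1.0017)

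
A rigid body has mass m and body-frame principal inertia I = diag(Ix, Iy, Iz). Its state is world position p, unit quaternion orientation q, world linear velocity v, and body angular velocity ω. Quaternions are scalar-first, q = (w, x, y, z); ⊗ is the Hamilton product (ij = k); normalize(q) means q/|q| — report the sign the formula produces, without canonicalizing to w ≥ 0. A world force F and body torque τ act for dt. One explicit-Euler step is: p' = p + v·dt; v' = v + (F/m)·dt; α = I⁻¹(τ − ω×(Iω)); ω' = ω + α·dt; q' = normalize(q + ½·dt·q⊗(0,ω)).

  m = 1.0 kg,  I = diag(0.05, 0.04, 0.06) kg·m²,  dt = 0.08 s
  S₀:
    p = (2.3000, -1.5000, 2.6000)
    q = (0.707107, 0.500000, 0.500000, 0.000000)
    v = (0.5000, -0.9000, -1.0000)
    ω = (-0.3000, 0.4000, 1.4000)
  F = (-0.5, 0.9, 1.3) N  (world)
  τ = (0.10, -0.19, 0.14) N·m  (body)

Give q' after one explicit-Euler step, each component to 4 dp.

q' = (0.7039, 0.5186, 0.4825, 0.0535)

q⊗(0,ω) = (-0.0500000, 0.4878679, -0.4171572, 1.3399498)
q + ½dt·q⊗(0,ω), renormalized = (0.7039, 0.5186, 0.4825, 0.0535)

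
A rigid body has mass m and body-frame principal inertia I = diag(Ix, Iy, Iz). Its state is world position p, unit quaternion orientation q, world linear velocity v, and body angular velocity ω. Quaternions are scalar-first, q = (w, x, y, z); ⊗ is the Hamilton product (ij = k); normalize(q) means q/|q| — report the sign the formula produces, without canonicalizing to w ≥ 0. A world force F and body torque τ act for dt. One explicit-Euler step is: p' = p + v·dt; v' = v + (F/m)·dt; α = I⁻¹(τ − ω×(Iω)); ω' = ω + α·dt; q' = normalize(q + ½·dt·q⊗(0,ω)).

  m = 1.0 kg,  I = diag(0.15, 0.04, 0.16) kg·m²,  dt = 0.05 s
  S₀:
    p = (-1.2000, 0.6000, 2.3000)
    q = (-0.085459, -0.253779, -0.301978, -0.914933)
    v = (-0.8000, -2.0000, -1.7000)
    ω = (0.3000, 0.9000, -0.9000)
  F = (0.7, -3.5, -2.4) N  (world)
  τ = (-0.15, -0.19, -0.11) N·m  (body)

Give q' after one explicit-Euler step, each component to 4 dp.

2q̇ = q⊗(0,ω) = (-0.4755258, 1.0695822, -0.5797941, -0.0608946)
q' = normalize(q + ½dt·q⊗(0,ω)) = (-0.0973, -0.2269, -0.3163, -0.9160)

q' = (-0.0973, -0.2269, -0.3163, -0.9160)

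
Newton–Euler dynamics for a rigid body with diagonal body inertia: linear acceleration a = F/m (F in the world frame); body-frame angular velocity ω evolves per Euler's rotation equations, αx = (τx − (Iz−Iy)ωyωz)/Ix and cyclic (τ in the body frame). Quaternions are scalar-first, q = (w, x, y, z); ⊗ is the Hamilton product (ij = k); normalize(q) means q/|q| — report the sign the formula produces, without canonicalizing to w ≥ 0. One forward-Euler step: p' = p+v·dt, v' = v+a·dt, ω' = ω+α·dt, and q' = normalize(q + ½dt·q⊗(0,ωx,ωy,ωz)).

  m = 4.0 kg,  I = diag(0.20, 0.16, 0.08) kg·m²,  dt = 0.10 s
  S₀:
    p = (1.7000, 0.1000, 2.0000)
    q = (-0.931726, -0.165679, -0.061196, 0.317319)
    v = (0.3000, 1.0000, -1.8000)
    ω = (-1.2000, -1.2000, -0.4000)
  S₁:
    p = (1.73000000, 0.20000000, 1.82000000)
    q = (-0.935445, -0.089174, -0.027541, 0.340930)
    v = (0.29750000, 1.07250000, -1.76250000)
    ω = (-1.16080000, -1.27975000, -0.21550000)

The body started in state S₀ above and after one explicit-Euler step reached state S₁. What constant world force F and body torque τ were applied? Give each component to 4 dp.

F = (-0.1000, 2.9000, 1.5000)
τ = (0.0400, -0.0700, 0.0900)

Δv = v₁−v₀ = (-0.00250000, 0.07250000, 0.03750000)
applied force F = (-0.1000, 2.9000, 1.5000)
ω₁ − ω₀ = (0.03920000, -0.07975000, 0.18450000)
ω₀×(Iω₀) = (-0.0384, 0.0576, -0.0576)
applied torque τ = (0.0400, -0.0700, 0.0900)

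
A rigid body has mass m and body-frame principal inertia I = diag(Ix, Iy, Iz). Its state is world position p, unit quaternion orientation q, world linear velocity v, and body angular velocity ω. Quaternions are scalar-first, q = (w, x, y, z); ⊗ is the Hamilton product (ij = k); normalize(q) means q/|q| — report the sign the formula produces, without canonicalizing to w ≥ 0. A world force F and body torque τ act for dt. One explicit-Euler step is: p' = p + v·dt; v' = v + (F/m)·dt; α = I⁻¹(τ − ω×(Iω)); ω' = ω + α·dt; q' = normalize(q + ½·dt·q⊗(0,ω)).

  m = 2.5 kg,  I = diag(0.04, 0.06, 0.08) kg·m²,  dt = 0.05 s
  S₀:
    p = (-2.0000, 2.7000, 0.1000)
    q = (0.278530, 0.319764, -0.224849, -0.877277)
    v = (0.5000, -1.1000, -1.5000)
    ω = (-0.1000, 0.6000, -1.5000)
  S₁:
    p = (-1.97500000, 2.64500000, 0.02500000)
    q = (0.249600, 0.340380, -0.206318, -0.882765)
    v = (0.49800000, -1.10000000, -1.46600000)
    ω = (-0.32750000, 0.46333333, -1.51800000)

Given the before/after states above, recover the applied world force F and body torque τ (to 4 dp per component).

ω₁ − ω₀ = (-0.22750000, -0.13666667, -0.01800000)
applied torque τ = (-0.2000, -0.1700, -0.0300)
v₁ − v₀ = (-0.00200000, 0.00000000, 0.03400000)
m·(v₁−v₀)/dt = (-0.1000, 0.0000, 1.7000)

F = (-0.1000, 0.0000, 1.7000)
τ = (-0.2000, -0.1700, -0.0300)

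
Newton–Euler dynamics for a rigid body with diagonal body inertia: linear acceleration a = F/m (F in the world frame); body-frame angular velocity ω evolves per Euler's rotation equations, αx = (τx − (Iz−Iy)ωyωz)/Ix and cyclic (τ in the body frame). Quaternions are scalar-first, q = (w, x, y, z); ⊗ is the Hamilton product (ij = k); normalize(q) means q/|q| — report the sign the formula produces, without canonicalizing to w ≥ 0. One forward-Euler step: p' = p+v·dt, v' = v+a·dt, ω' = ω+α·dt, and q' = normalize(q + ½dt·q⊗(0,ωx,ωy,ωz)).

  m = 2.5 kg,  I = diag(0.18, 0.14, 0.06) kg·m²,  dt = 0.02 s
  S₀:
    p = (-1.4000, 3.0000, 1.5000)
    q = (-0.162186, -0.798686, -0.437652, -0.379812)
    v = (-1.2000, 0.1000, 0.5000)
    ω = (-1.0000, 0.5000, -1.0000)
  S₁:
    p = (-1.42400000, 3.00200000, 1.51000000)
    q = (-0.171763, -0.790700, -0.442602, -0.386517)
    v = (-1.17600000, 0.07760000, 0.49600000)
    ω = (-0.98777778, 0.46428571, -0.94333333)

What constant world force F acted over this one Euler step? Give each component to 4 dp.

v₁ − v₀ = (0.02400000, -0.02240000, -0.00400000)
m·(v₁−v₀)/dt = (3.0000, -2.8000, -0.5000)

F = (3.0000, -2.8000, -0.5000)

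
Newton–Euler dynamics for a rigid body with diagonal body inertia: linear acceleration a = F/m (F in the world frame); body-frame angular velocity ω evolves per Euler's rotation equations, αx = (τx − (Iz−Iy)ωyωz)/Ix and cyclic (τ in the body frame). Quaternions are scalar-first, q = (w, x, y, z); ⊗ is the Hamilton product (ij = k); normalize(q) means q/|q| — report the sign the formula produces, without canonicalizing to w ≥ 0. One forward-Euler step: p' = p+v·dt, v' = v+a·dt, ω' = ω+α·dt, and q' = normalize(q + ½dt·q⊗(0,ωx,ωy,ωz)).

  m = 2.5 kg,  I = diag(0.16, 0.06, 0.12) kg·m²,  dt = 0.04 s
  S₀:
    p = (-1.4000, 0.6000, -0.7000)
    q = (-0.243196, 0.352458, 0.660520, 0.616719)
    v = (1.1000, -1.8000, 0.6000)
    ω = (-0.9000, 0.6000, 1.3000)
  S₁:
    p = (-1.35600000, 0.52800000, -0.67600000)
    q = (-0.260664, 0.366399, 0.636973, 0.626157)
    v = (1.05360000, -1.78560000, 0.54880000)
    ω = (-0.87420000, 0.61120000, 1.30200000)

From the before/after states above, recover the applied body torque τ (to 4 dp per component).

τ = (0.1500, -0.0300, 0.0600)

Δω = ω₁−ω₀ = (0.02580000, 0.01120000, 0.00200000)
I·α + gyro = (0.1500, -0.0300, 0.0600)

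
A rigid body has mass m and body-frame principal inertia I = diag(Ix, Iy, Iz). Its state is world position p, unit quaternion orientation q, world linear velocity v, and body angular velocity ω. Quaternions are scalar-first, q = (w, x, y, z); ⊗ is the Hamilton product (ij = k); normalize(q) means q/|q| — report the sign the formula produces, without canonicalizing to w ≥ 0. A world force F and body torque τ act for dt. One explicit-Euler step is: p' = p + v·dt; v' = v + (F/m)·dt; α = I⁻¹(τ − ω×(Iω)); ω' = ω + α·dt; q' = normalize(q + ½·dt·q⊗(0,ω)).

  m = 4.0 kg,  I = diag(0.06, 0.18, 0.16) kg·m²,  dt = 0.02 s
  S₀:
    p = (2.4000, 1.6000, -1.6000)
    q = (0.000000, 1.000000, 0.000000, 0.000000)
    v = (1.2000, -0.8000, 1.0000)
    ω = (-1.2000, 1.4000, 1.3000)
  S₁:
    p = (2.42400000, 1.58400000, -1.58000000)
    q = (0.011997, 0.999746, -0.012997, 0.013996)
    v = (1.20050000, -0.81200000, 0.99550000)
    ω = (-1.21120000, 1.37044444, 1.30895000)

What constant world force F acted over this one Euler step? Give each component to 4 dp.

velocity change Δv = (0.00050000, -0.01200000, -0.00450000)
m·(v₁−v₀)/dt = (0.1000, -2.4000, -0.9000)

F = (0.1000, -2.4000, -0.9000)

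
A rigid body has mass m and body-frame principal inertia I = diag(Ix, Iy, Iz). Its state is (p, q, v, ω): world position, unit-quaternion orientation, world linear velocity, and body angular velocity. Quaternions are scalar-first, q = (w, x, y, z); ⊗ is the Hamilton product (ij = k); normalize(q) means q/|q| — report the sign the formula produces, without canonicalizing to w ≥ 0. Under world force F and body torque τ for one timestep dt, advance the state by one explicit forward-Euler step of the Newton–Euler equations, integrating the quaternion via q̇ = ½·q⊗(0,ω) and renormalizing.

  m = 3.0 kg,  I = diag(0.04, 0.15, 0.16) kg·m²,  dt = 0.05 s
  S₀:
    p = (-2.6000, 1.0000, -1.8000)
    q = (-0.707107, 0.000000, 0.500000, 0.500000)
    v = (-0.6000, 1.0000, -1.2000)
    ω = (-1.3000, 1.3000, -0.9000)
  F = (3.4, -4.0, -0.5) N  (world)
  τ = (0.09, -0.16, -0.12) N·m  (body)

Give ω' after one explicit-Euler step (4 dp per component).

ω' = (-1.1729, 1.2935, -0.8794)

(τ − ω×Iω)/I = (2.5425, -0.1307, 0.4119)
ω + α·dt = (-1.1729, 1.2935, -0.8794)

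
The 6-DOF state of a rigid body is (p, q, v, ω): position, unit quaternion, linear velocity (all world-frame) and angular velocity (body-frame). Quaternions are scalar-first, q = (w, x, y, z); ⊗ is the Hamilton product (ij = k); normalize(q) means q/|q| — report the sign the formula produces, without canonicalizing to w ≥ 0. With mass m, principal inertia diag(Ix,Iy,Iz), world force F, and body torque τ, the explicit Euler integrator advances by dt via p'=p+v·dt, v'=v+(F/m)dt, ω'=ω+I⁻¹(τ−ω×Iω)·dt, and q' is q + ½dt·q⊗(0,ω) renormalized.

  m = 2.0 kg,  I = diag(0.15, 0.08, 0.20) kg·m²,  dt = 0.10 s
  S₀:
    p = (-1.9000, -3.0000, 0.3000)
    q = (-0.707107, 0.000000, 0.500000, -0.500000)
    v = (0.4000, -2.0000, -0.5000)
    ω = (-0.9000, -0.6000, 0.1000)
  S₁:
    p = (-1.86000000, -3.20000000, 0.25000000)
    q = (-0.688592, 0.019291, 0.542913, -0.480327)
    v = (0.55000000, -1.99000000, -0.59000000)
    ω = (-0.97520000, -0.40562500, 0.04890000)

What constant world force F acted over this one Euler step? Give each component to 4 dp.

F = (3.0000, 0.2000, -1.8000)

velocity change Δv = (0.15000000, 0.01000000, -0.09000000)
m·(v₁−v₀)/dt = (3.0000, 0.2000, -1.8000)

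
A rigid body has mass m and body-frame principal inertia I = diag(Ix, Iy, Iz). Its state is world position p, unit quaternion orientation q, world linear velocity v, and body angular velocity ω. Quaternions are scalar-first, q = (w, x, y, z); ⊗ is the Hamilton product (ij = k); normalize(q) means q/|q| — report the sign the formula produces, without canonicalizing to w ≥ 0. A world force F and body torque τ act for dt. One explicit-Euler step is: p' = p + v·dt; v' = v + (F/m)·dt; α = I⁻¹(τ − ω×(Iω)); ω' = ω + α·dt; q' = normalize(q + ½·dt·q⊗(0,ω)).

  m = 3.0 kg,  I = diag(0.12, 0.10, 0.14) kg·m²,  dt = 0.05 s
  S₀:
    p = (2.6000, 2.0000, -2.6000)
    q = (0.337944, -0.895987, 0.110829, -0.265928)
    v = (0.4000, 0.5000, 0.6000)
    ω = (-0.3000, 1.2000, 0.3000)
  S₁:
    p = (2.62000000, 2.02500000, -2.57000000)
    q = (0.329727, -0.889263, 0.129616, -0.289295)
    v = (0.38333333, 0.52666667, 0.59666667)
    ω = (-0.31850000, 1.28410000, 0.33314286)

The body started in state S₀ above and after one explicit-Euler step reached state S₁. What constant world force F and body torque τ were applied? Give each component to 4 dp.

F = (-1.0000, 1.6000, -0.2000)
τ = (-0.0300, 0.1700, 0.1000)

ω₁ − ω₀ = (-0.01850000, 0.08410000, 0.03314286)
precession coupling = (0.0144, 0.0018, 0.0072)
applied torque τ = (-0.0300, 0.1700, 0.1000)
v₁ − v₀ = (-0.01666667, 0.02666667, -0.00333333)
applied force F = (-1.0000, 1.6000, -0.2000)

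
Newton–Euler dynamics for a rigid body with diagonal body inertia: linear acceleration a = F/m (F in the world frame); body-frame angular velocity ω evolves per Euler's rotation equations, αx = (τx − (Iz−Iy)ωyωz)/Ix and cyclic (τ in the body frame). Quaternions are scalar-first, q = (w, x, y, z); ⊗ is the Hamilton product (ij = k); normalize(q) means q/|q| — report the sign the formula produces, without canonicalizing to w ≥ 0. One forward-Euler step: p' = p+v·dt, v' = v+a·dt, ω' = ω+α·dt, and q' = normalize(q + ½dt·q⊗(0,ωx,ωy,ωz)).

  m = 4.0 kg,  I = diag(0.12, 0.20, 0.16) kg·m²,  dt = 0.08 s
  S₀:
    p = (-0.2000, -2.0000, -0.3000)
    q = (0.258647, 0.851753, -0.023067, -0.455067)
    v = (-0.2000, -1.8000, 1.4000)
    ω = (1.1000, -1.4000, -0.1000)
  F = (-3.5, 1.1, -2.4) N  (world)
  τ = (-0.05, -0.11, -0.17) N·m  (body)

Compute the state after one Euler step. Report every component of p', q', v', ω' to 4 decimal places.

angular accel α = (-0.3700, -0.5720, -0.2925)
ω + α·dt = (1.0704, -1.4458, -0.1234)
Hamilton product q⊗(0,ω) = (-1.0147288, -0.3502754, -0.7775042, -1.1929452)
q' = normalize(q + ½dt·q⊗(0,ω)) = (0.2175, 0.8356, -0.0540, -0.5015)
linear accel F/m = (-0.8750, 0.2750, -0.6000)
p' = p + v·dt = (-0.2160, -2.1440, -0.1880)
v' = v + a·dt = (-0.2700, -1.7780, 1.3520)

p' = (-0.2160, -2.1440, -0.1880)
q' = (0.2175, 0.8356, -0.0540, -0.5015)
v' = (-0.2700, -1.7780, 1.3520)
ω' = (1.0704, -1.4458, -0.1234)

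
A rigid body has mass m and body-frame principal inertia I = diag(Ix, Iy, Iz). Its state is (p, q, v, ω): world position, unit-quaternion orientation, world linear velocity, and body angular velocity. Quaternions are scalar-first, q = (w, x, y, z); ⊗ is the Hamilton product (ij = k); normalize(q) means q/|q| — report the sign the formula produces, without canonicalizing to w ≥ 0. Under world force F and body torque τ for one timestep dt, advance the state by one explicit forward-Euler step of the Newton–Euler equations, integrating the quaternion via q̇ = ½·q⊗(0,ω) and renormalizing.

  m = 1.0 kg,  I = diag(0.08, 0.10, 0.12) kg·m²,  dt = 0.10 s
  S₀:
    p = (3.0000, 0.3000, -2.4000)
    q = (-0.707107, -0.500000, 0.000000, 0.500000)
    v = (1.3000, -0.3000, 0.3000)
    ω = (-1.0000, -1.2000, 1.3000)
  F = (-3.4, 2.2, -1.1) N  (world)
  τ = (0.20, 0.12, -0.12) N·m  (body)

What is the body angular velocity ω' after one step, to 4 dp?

precession coupling ω×(Iω) = (-0.0312, 0.0520, 0.0240)
α = I⁻¹(τ − ω×Iω) = (2.8900, 0.6800, -1.2000)
ω + α·dt = (-0.7110, -1.1320, 1.1800)

ω' = (-0.7110, -1.1320, 1.1800)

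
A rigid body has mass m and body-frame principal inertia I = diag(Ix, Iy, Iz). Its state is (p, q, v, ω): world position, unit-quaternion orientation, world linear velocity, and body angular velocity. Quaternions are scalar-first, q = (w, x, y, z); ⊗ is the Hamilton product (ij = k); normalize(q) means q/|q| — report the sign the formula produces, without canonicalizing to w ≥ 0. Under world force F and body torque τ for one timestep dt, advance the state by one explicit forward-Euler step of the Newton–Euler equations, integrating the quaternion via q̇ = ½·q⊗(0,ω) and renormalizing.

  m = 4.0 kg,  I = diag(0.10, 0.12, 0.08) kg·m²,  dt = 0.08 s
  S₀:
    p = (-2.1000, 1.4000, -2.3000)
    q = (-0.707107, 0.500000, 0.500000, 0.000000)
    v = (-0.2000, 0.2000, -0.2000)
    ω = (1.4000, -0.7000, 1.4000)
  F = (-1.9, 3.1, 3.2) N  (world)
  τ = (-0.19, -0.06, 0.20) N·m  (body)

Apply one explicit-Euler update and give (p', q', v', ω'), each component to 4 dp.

α = I⁻¹(τ − ω×Iω) = (-2.2920, -0.8267, 2.7450)
ω' = ω + α·dt = (1.2166, -0.7661, 1.6196)
2q̇ = q⊗(0,ω) = (-0.3500000, -0.2899498, -0.2050251, -2.0399498)
q' = normalize(q + ½dt·q⊗(0,ω)) = (-0.7186, 0.4867, 0.4901, -0.0813)
new position p' = (-2.1160, 1.4160, -2.3160)
v + (F/m)dt = (-0.2380, 0.2620, -0.1360)

p' = (-2.1160, 1.4160, -2.3160)
q' = (-0.7186, 0.4867, 0.4901, -0.0813)
v' = (-0.2380, 0.2620, -0.1360)
ω' = (1.2166, -0.7661, 1.6196)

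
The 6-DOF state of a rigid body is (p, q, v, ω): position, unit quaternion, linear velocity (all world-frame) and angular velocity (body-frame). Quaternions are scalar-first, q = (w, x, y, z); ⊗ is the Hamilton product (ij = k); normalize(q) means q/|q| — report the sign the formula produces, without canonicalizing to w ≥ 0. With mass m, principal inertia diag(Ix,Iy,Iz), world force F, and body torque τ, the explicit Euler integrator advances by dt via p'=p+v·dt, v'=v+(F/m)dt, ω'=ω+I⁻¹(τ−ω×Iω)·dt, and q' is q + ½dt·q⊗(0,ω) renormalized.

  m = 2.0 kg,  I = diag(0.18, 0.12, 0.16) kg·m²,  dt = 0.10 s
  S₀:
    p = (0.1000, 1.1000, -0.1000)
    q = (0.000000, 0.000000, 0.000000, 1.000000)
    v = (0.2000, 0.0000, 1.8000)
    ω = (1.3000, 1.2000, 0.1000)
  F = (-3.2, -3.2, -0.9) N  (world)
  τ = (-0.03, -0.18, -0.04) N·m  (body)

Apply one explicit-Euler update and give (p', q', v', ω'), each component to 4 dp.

a = F/m = (-1.6000, -1.6000, -0.4500)
p + v·dt = (0.1200, 1.1000, 0.0800)
v + (F/m)dt = (0.0400, -0.1600, 1.7550)
ω×(Iω) gyroscopic = (0.0048, 0.0026, -0.0936)
α = I⁻¹(τ − ω×Iω) = (-0.1933, -1.5217, 0.3350)
ω + α·dt = (1.2807, 1.0478, 0.1335)
Hamilton product q⊗(0,ω) = (-0.1000000, -1.2000000, 1.3000000, 0.0000000)
q' = normalize(q + ½dt·q⊗(0,ω)) = (-0.0050, -0.0598, 0.0647, 0.9961)

p' = (0.1200, 1.1000, 0.0800)
q' = (-0.0050, -0.0598, 0.0647, 0.9961)
v' = (0.0400, -0.1600, 1.7550)
ω' = (1.2807, 1.0478, 0.1335)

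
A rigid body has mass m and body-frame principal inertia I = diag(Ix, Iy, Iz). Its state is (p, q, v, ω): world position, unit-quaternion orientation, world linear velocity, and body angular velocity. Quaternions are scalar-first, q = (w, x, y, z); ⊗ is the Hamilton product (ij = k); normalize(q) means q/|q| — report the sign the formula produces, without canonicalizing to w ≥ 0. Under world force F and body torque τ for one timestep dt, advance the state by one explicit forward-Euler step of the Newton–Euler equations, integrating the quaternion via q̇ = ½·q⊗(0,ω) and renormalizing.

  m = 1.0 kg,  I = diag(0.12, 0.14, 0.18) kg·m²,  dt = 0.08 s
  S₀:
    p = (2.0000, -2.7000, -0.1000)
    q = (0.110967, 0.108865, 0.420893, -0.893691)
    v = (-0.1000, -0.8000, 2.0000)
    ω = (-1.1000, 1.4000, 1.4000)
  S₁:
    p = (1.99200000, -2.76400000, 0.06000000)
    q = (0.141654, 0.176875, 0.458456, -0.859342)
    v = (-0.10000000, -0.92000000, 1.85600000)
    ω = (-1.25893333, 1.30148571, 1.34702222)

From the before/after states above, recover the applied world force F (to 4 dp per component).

velocity change Δv = (0.00000000, -0.12000000, -0.14400000)
m·(v₁−v₀)/dt = (0.0000, -1.5000, -1.8000)

F = (0.0000, -1.5000, -1.8000)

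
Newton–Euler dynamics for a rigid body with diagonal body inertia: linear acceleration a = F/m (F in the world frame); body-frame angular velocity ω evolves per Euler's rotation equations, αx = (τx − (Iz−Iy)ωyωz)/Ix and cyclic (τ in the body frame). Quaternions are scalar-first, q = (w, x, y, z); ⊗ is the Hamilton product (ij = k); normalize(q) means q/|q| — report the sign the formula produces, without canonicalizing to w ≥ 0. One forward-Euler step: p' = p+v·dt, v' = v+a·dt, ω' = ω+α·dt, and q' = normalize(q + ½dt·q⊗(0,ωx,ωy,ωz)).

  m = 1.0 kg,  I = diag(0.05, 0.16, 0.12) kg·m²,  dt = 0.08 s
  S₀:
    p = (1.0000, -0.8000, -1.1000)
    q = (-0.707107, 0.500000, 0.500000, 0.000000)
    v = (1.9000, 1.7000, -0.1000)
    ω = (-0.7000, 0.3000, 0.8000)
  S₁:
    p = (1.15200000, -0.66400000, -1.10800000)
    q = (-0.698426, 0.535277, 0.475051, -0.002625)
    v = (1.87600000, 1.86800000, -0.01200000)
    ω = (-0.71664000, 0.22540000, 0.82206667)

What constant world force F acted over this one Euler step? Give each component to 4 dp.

v₁ − v₀ = (-0.02400000, 0.16800000, 0.08800000)
F = m·Δv/dt = (-0.3000, 2.1000, 1.1000)

F = (-0.3000, 2.1000, 1.1000)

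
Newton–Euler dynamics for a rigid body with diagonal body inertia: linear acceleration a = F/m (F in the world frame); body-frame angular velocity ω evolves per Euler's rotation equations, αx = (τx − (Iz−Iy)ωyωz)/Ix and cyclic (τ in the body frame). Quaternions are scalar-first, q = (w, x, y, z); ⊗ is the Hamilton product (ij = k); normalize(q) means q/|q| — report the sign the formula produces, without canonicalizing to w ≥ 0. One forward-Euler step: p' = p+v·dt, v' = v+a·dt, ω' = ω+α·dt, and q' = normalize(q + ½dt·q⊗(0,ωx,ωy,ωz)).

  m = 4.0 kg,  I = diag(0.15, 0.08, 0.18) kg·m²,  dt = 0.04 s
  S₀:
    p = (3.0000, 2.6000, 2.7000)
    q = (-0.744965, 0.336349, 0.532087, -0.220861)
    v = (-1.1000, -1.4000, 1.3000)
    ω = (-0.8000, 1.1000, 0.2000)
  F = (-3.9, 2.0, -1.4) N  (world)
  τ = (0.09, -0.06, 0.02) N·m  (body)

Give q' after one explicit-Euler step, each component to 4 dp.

q' = (-0.7501, 0.3551, 0.5177, -0.2078)

2q̇ = q⊗(0,ω) = (-0.2720443, 0.9453365, -0.7100425, 0.6466605)
q' = normalize(q + ½dt·q⊗(0,ω)) = (-0.7501, 0.3551, 0.5177, -0.2078)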